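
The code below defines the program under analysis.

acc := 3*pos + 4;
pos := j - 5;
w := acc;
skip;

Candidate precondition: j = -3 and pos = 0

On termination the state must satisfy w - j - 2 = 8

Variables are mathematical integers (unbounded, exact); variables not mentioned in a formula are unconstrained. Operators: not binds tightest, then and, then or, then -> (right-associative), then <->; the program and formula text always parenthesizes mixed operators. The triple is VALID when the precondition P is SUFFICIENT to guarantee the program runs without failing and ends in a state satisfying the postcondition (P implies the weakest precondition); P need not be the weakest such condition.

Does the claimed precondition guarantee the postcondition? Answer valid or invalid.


Working backward. After the program, the postcondition w - j - 2 = 8 must hold; in canonical form it is w = j + 10.
Before skip: w = j + 10
Before w := acc: acc = j + 10
Before pos := j - 5: acc = j + 10
Before acc := 3*pos + 4: 3*pos = j + 6
The weakest precondition is 3*pos = j + 6.
Check whether j = -3 and pos = 0 implies it.
Countermodel: at the initial state j = -3, pos = 0, the precondition holds but the weakest precondition fails.
Answer: invalid


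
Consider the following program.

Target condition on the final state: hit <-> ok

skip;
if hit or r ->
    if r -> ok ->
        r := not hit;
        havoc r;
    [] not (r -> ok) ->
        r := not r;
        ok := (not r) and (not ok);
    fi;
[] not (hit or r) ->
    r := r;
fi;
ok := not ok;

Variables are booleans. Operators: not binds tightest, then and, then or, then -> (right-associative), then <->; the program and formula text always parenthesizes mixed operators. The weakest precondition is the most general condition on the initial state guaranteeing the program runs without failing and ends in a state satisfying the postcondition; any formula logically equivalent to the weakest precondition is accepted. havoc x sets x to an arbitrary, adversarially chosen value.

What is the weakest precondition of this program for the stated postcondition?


Working backward. After the program, hit <-> ok must hold.
Before ok := not ok: hit <-> (not ok)
Then branch requires ((r -> ok) -> (hit <-> (not ok))) and ((not (r -> ok)) -> (hit <-> (not (r and (not ok))))); else branch requires hit <-> (not ok).
Before the if: ((hit or r) -> (((r -> ok) -> (hit <-> (not ok))) and ((not (r -> ok)) -> (hit <-> (not (r and (not ok))))))) and ((not (hit or r)) -> (hit <-> (not ok)))
Before skip: ((hit or r) -> (((r -> ok) -> (hit <-> (not ok))) and ((not (r -> ok)) -> (hit <-> (not (r and (not ok))))))) and ((not (hit or r)) -> (hit <-> (not ok)))
Answer: WP = ((hit or r) -> (((r -> ok) -> (hit <-> (not ok))) and ((not (r -> ok)) -> (hit <-> (not (r and (not ok))))))) and ((not (hit or r)) -> (hit <-> (not ok)))


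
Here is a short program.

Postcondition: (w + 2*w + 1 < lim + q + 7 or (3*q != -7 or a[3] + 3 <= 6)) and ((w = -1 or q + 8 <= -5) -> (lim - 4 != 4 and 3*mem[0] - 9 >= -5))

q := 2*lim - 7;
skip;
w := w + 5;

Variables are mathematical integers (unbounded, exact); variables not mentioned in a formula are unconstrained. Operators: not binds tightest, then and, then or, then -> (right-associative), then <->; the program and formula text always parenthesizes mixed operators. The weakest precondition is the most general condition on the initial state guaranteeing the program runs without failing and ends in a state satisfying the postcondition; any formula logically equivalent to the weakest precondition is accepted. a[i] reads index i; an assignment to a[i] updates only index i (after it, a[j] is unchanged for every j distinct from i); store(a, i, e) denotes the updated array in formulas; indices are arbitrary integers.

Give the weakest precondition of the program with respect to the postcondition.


Working backward. After the program, the postcondition (w + 2*w + 1 < lim + q + 7 or (3*q != -7 or a[3] + 3 <= 6)) and ((w = -1 or q + 8 <= -5) -> (lim - 4 != 4 and 3*mem[0] - 9 >= -5)) must hold; in canonical form it is (3*w < lim + q + 6 or 3*q != -7 or a[3] <= 3) and ((w = -1 or q <= -13) -> (lim != 8 and 3*mem[0] >= 4)).
Before w := w + 5: (3*w < lim + q - 9 or 3*q != -7 or a[3] <= 3) and ((w = -6 or q <= -13) -> (lim != 8 and 3*mem[0] >= 4))
Before skip: (3*w < lim + q - 9 or 3*q != -7 or a[3] <= 3) and ((w = -6 or q <= -13) -> (lim != 8 and 3*mem[0] >= 4))
Before q := 2*lim - 7: (3*w < 3*lim - 16 or 6*lim != 14 or a[3] <= 3) and ((w = -6 or 2*lim <= -6) -> (lim != 8 and 3*mem[0] >= 4))
Answer: WP = (3*w < 3*lim - 16 or 6*lim != 14 or a[3] <= 3) and ((w = -6 or 2*lim <= -6) -> (lim != 8 and 3*mem[0] >= 4))


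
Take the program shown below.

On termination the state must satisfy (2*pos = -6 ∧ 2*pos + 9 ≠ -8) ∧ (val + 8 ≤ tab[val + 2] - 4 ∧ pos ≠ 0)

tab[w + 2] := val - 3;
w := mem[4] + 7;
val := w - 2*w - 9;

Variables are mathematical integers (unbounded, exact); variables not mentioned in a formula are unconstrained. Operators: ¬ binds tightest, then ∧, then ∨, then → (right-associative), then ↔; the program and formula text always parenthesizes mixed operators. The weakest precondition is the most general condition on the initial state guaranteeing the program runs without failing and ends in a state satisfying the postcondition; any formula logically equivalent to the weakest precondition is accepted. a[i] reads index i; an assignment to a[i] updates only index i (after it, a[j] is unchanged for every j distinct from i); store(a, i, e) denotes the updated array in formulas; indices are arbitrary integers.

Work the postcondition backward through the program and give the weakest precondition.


Working backward. After the program, the postcondition (2*pos = -6 ∧ 2*pos + 9 ≠ -8) ∧ (val + 8 ≤ tab[val + 2] - 4 ∧ pos ≠ 0) must hold; in canonical form it is 2*pos = -6 ∧ 2*pos ≠ -17 ∧ val ≤ tab[val + 2] - 12 ∧ pos ≠ 0.
Before val := w - 2*w - 9: 2*pos = -6 ∧ 2*pos ≠ -17 ∧ tab[-w - 7] + w ≥ 3 ∧ pos ≠ 0
Before w := mem[4] + 7: 2*pos = -6 ∧ 2*pos ≠ -17 ∧ mem[4] + tab[-mem[4] - 14] ≥ -4 ∧ pos ≠ 0
Before tab[w + 2] := val - 3: 2*pos = -6 ∧ 2*pos ≠ -17 ∧ mem[4] + store(tab, w + 2, val - 3)[-mem[4] - 14] ≥ -4 ∧ pos ≠ 0
Answer: WP = 2*pos = -6 ∧ 2*pos ≠ -17 ∧ mem[4] + store(tab, w + 2, val - 3)[-mem[4] - 14] ≥ -4 ∧ pos ≠ 0


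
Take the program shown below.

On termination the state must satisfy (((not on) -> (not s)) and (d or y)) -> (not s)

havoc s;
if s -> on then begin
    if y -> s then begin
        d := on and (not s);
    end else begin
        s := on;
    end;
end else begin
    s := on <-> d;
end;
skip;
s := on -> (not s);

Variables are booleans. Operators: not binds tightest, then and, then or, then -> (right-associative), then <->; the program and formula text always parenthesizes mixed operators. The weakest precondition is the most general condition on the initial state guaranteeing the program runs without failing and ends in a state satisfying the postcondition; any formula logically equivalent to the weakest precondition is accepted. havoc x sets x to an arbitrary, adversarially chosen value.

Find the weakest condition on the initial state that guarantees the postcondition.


Working backward. After the program, (((not on) -> (not s)) and (d or y)) -> (not s) must hold.
Before s := on -> (not s): (((not on) -> (not (on -> (not s)))) and (d or y)) -> (not (on -> (not s)))
Before skip: (((not on) -> (not (on -> (not s)))) and (d or y)) -> (not (on -> (not s)))
Then branch requires ((y -> s) -> ((((not on) -> (not (on -> (not s)))) and ((on and (not s)) or y)) -> (not (on -> (not s))))) and ((not (y -> s)) -> ((((not on) -> (not (on -> (not on)))) and (d or y)) -> (not (on -> (not on))))); else branch requires (((not on) -> (not (on -> (not (on <-> d))))) and (d or y)) -> (not (on -> (not (on <-> d)))).
Before the if: ((s -> on) -> (((y -> s) -> ((((not on) -> (not (on -> (not s)))) and ((on and (not s)) or y)) -> (not (on -> (not s))))) and ((not (y -> s)) -> ((((not on) -> (not (on -> (not on)))) and (d or y)) -> (not (on -> (not on))))))) and ((not (s -> on)) -> ((((not on) -> (not (on -> (not (on <-> d))))) and (d or y)) -> (not (on -> (not (on <-> d))))))
Before havoc s: (on -> ((((not on) -> on) and y) -> on)) and ((not on) -> ((((not on) -> (not (on -> (not (on <-> d))))) and (d or y)) -> (not (on -> (not (on <-> d)))))) and ((not y) -> (not (on and (on or y)))) and (y -> ((((not on) -> (not (on -> (not on)))) and (d or y)) -> (not (on -> (not on)))))
Answer: WP = (on -> ((((not on) -> on) and y) -> on)) and ((not on) -> ((((not on) -> (not (on -> (not (on <-> d))))) and (d or y)) -> (not (on -> (not (on <-> d)))))) and ((not y) -> (not (on and (on or y)))) and (y -> ((((not on) -> (not (on -> (not on)))) and (d or y)) -> (not (on -> (not on)))))


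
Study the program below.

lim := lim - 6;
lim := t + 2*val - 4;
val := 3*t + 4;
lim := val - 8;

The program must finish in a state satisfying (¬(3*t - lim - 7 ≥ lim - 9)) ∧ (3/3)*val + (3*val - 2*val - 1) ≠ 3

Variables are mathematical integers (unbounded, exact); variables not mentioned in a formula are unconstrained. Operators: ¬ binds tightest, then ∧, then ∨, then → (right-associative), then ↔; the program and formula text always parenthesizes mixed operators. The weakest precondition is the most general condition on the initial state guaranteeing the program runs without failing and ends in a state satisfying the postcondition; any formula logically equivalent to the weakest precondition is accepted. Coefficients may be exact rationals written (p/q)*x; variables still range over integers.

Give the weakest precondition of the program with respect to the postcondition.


Working backward. After the program, the postcondition (¬(3*t - lim - 7 ≥ lim - 9)) ∧ (3/3)*val + (3*val - 2*val - 1) ≠ 3 must hold; in canonical form it is (¬(3*t ≥ 2*lim - 2)) ∧ 2*val ≠ 4.
Before lim := val - 8: (¬(3*t ≥ 2*val - 18)) ∧ 2*val ≠ 4
Before val := 3*t + 4: (¬(3*t ≤ 10)) ∧ 6*t ≠ -4
Before lim := t + 2*val - 4: (¬(3*t ≤ 10)) ∧ 6*t ≠ -4
Before lim := lim - 6: (¬(3*t ≤ 10)) ∧ 6*t ≠ -4
Answer: WP = (¬(3*t ≤ 10)) ∧ 6*t ≠ -4


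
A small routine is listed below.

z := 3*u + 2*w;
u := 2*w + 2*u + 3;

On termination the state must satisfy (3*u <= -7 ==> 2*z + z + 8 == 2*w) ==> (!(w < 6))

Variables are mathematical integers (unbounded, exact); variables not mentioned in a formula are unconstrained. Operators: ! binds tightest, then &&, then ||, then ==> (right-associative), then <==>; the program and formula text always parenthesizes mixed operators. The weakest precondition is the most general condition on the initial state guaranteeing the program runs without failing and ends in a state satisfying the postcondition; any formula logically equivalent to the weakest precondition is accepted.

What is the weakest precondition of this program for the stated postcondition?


Working backward. After the program, the postcondition (3*u <= -7 ==> 2*z + z + 8 == 2*w) ==> (!(w < 6)) must hold; in canonical form it is (3*u <= -7 ==> 3*z == 2*w - 8) ==> (!(w < 6)).
Before u := 2*w + 2*u + 3: (6*u + 6*w <= -16 ==> 3*z == 2*w - 8) ==> (!(w < 6))
Before z := 3*u + 2*w: (6*u + 6*w <= -16 ==> 9*u + 4*w == -8) ==> (!(w < 6))
Answer: WP = (6*u + 6*w <= -16 ==> 9*u + 4*w == -8) ==> (!(w < 6))


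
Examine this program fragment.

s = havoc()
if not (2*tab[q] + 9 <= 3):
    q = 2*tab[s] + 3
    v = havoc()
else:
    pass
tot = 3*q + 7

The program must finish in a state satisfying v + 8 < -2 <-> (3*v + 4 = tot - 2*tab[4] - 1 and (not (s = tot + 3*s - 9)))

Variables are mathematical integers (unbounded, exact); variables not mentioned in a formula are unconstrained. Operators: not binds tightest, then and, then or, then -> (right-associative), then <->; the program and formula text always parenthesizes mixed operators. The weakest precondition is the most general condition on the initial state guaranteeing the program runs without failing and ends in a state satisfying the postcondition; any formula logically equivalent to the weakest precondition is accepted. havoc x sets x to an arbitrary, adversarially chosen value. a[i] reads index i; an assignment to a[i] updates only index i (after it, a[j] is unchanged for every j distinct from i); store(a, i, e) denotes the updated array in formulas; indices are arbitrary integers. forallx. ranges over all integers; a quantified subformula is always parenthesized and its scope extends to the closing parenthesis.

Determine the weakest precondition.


Working backward. After the program, the postcondition v + 8 < -2 <-> (3*v + 4 = tot - 2*tab[4] - 1 and (not (s = tot + 3*s - 9))) must hold; in canonical form it is v < -10 <-> (2*tab[4] + 3*v = tot - 5 and (not (2*s + tot = 9))).
Before tot := 3*q + 7: v < -10 <-> (2*tab[4] + 3*v = 3*q + 2 and (not (3*q + 2*s = 2)))
Then branch requires forall v_1. (v_1 < -10 <-> (2*tab[4] + 3*v_1 = 6*tab[s] + 11 and (not (6*tab[s] + 2*s = -7)))); else branch requires v < -10 <-> (2*tab[4] + 3*v = 3*q + 2 and (not (3*q + 2*s = 2))).
Before the if: ((not (2*tab[q] <= -6)) -> (forall v_1. (v_1 < -10 <-> (2*tab[4] + 3*v_1 = 6*tab[s] + 11 and (not (6*tab[s] + 2*s = -7)))))) and (2*tab[q] <= -6 -> (v < -10 <-> (2*tab[4] + 3*v = 3*q + 2 and (not (3*q + 2*s = 2)))))
Before havoc s: forall s_1. (((not (2*tab[q] <= -6)) -> (forall v_1. (v_1 < -10 <-> (2*tab[4] + 3*v_1 = 6*tab[s_1] + 11 and (not (6*tab[s_1] + 2*s_1 = -7)))))) and (2*tab[q] <= -6 -> (v < -10 <-> (2*tab[4] + 3*v = 3*q + 2 and (not (3*q + 2*s_1 = 2))))))
Answer: WP = forall s_1. (((not (2*tab[q] <= -6)) -> (forall v_1. (v_1 < -10 <-> (2*tab[4] + 3*v_1 = 6*tab[s_1] + 11 and (not (6*tab[s_1] + 2*s_1 = -7)))))) and (2*tab[q] <= -6 -> (v < -10 <-> (2*tab[4] + 3*v = 3*q + 2 and (not (3*q + 2*s_1 = 2))))))


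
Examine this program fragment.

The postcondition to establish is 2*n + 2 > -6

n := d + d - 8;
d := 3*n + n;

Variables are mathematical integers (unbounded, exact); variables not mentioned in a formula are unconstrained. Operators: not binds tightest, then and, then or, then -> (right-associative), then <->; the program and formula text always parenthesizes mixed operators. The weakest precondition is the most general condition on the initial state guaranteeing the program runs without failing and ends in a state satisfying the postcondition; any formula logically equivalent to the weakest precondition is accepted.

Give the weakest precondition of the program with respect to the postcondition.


Working backward. After the program, the postcondition 2*n + 2 > -6 must hold; in canonical form it is 2*n > -8.
Before d := 3*n + n: 2*n > -8
Before n := d + d - 8: 4*d > 8
Answer: WP = 4*d > 8


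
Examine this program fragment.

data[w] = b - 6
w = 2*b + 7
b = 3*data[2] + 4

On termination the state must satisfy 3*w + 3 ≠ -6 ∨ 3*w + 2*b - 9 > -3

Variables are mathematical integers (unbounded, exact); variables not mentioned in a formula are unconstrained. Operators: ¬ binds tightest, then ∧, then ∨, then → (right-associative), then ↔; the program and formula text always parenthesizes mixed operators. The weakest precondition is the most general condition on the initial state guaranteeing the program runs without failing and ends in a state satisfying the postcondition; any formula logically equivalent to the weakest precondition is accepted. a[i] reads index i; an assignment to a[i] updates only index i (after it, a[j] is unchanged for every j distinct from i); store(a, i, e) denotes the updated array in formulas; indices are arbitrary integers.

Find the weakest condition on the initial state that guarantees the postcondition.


Working backward. After the program, the postcondition 3*w + 3 ≠ -6 ∨ 3*w + 2*b - 9 > -3 must hold; in canonical form it is 3*w ≠ -9 ∨ 2*b + 3*w > 6.
Before b := 3*data[2] + 4: 3*w ≠ -9 ∨ 6*data[2] + 3*w > -2
Before w := 2*b + 7: 6*b ≠ -30 ∨ 6*data[2] + 6*b > -23
Before data[w] := b - 6: 6*b ≠ -30 ∨ 6*store(data, w, b - 6)[2] + 6*b > -23
Answer: WP = 6*b ≠ -30 ∨ 6*store(data, w, b - 6)[2] + 6*b > -23


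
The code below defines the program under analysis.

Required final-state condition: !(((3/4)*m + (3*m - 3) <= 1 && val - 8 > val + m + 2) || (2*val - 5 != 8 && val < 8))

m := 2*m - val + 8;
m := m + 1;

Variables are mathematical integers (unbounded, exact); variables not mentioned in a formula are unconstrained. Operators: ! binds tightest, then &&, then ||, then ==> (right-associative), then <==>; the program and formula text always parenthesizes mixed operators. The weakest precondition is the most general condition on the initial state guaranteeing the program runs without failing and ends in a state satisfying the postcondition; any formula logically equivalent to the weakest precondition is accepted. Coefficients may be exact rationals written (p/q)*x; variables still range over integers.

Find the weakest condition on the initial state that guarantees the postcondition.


Working backward. After the program, the postcondition !(((3/4)*m + (3*m - 3) <= 1 && val - 8 > val + m + 2) || (2*val - 5 != 8 && val < 8)) must hold; in canonical form it is !(((15/4)*m <= 4 && m < -10) || (2*val != 13 && val < 8)).
Before m := m + 1: !(((15/4)*m <= 1/4 && m < -11) || (2*val != 13 && val < 8))
Before m := 2*m - val + 8: !(((15/2)*m <= (15/4)*val - 119/4 && 2*m < val - 19) || (2*val != 13 && val < 8))
Answer: WP = !(((15/2)*m <= (15/4)*val - 119/4 && 2*m < val - 19) || (2*val != 13 && val < 8))


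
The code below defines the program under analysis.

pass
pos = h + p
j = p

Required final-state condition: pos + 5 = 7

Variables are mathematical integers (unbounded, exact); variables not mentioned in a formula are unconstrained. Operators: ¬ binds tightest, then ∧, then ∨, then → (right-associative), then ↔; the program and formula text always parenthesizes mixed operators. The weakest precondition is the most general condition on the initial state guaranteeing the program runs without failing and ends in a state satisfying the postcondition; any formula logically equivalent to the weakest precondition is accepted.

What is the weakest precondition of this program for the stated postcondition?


Working backward. After the program, the postcondition pos + 5 = 7 must hold; in canonical form it is pos = 2.
Before j := p: pos = 2
Before pos := h + p: h + p = 2
Before skip: h + p = 2
Answer: WP = h + p = 2


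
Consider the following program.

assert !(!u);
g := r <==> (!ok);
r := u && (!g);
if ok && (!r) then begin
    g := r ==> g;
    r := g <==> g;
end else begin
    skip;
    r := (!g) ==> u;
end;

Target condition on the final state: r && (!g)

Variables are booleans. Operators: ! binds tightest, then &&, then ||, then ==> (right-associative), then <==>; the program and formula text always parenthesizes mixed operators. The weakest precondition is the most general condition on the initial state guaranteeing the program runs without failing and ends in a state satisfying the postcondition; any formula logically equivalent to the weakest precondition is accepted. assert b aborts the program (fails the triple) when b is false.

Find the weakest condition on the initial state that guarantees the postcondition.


Working backward. After the program, r && (!g) must hold.
Then branch requires !(r ==> g); else branch requires ((!g) ==> u) && (!g).
Before the if: ((ok && (!r)) ==> (!(r ==> g))) && ((!(ok && (!r))) ==> (((!g) ==> u) && (!g)))
Before r := u && (!g): ((ok && (!(u && (!g)))) ==> (!((u && (!g)) ==> g))) && ((!(ok && (!(u && (!g))))) ==> (((!g) ==> u) && (!g)))
Before g := r <==> (!ok): ((ok && (!(u && (!(r <==> (!ok)))))) ==> (!((u && (!(r <==> (!ok)))) ==> (r <==> (!ok))))) && ((!(ok && (!(u && (!(r <==> (!ok))))))) ==> (((!(r <==> (!ok))) ==> u) && (!(r <==> (!ok)))))
Before assert !(!u): u && ((ok && (!(u && (!(r <==> (!ok)))))) ==> (!((u && (!(r <==> (!ok)))) ==> (r <==> (!ok))))) && ((!(ok && (!(u && (!(r <==> (!ok))))))) ==> (((!(r <==> (!ok))) ==> u) && (!(r <==> (!ok)))))
Answer: WP = u && ((ok && (!(u && (!(r <==> (!ok)))))) ==> (!((u && (!(r <==> (!ok)))) ==> (r <==> (!ok))))) && ((!(ok && (!(u && (!(r <==> (!ok))))))) ==> (((!(r <==> (!ok))) ==> u) && (!(r <==> (!ok)))))


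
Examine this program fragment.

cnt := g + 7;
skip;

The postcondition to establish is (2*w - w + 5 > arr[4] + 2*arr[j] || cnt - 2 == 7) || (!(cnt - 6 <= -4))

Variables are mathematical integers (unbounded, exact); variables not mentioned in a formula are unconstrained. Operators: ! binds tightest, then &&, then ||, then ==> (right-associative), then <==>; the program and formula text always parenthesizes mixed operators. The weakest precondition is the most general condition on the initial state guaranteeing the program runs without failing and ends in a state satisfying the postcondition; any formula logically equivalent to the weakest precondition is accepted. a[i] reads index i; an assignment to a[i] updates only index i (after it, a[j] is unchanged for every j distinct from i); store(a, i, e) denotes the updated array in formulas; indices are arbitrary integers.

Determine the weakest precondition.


Working backward. After the program, the postcondition (2*w - w + 5 > arr[4] + 2*arr[j] || cnt - 2 == 7) || (!(cnt - 6 <= -4)) must hold; in canonical form it is w > arr[4] + 2*arr[j] - 5 || cnt == 9 || (!(cnt <= 2)).
Before skip: w > arr[4] + 2*arr[j] - 5 || cnt == 9 || (!(cnt <= 2))
Before cnt := g + 7: w > arr[4] + 2*arr[j] - 5 || g == 2 || (!(g <= -5))
Answer: WP = w > arr[4] + 2*arr[j] - 5 || g == 2 || (!(g <= -5))


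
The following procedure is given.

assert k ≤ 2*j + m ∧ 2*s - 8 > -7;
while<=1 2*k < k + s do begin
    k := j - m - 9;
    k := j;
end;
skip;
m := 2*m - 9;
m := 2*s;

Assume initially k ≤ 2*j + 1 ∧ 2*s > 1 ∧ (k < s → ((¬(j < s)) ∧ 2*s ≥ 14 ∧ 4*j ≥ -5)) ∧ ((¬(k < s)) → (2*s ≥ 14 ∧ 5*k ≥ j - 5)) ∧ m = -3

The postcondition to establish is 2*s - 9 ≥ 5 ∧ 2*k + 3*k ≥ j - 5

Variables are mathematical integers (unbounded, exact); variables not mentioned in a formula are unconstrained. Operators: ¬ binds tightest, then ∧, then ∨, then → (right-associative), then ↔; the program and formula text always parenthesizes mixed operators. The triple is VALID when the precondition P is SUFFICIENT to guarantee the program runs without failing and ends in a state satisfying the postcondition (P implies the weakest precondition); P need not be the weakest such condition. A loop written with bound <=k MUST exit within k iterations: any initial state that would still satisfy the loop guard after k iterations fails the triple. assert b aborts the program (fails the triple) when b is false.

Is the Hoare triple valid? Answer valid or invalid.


Working backward. After the program, the postcondition 2*s - 9 ≥ 5 ∧ 2*k + 3*k ≥ j - 5 must hold; in canonical form it is 2*s ≥ 14 ∧ 5*k ≥ j - 5.
Before m := 2*s: 2*s ≥ 14 ∧ 5*k ≥ j - 5
Before m := 2*m - 9: 2*s ≥ 14 ∧ 5*k ≥ j - 5
Before skip: 2*s ≥ 14 ∧ 5*k ≥ j - 5
Before the loop (bound <=1), unroll the exhaustion recursion (WP_0 = exit-now case; WP_j = one more guarded iteration, up to j = 1):
  WP_0: (¬(k < s)) ∧ 2*s ≥ 14 ∧ 5*k ≥ j - 5
  WP_1: (k < s → ((¬(j < s)) ∧ 2*s ≥ 14 ∧ 4*j ≥ -5)) ∧ ((¬(k < s)) → (2*s ≥ 14 ∧ 5*k ≥ j - 5))
So before the loop: (k < s → ((¬(j < s)) ∧ 2*s ≥ 14 ∧ 4*j ≥ -5)) ∧ ((¬(k < s)) → (2*s ≥ 14 ∧ 5*k ≥ j - 5))
Before assert k ≤ 2*j + m ∧ 2*s - 8 > -7: k ≤ 2*j + m ∧ 2*s > 1 ∧ (k < s → ((¬(j < s)) ∧ 2*s ≥ 14 ∧ 4*j ≥ -5)) ∧ ((¬(k < s)) → (2*s ≥ 14 ∧ 5*k ≥ j - 5))
The weakest precondition is k ≤ 2*j + m ∧ 2*s > 1 ∧ (k < s → ((¬(j < s)) ∧ 2*s ≥ 14 ∧ 4*j ≥ -5)) ∧ ((¬(k < s)) → (2*s ≥ 14 ∧ 5*k ≥ j - 5)).
Check whether k ≤ 2*j + 1 ∧ 2*s > 1 ∧ (k < s → ((¬(j < s)) ∧ 2*s ≥ 14 ∧ 4*j ≥ -5)) ∧ ((¬(k < s)) → (2*s ≥ 14 ∧ 5*k ≥ j - 5)) ∧ m = -3 implies it.
Countermodel: at the initial state j = 3, k = 7, m = -3, s = 7, the precondition holds but the weakest precondition fails.
Answer: invalid


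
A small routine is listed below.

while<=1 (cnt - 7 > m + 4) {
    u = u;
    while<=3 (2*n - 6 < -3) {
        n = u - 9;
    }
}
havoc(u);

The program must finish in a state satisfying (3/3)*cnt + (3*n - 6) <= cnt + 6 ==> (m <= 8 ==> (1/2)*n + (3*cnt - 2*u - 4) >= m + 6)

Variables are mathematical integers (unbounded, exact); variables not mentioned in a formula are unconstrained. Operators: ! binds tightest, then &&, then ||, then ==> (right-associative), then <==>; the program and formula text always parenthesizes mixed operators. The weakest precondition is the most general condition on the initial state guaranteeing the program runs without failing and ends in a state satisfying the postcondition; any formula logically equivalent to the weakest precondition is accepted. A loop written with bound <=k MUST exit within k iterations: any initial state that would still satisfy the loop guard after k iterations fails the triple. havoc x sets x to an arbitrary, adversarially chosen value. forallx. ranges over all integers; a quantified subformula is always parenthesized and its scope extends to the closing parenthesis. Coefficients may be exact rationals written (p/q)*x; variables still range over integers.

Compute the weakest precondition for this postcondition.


Working backward. After the program, the postcondition (3/3)*cnt + (3*n - 6) <= cnt + 6 ==> (m <= 8 ==> (1/2)*n + (3*cnt - 2*u - 4) >= m + 6) must hold; in canonical form it is 3*n <= 12 ==> (m <= 8 ==> 3*cnt + (1/2)*n >= m + 2*u + 10).
Before havoc u: forall u_1. (3*n <= 12 ==> (m <= 8 ==> 3*cnt + (1/2)*n >= m + 2*u_1 + 10))
Before the loop (bound <=1), unroll the exhaustion recursion (WP_0 = exit-now case; WP_j = one more guarded iteration, up to j = 1):
  WP_0: (!(cnt > m + 11)) && (forall u_1. (3*n <= 12 ==> (m <= 8 ==> 3*cnt + (1/2)*n >= m + 2*u_1 + 10)))
  WP_1: (cnt > m + 11 ==> ((2*n < 3 ==> ((2*u < 21 ==> ((2*u < 21 ==> ((!(2*u < 21)) && (!(cnt > m + 11)) && (forall u_1. (3*u <= 39 ==> (m <= 8 ==> 3*cnt + (1/2)*u >= m + 2*u_1 + 29/2))))) && ((!(2*u < 21)) ==> ((!(cnt > m + 11)) && (forall u_1. (3*u <= 39 ==> (m <= 8 ==> 3*cnt + (1/2)*u >= m + 2*u_1 + 29/2))))))) && ((!(2*u < 21)) ==> ((!(cnt > m + 11)) && (forall u_1. (3*u <= 39 ==> (m <= 8 ==> 3*cnt + (1/2)*u >= m + 2*u_1 + 29/2))))))) && ((!(2*n < 3)) ==> ((!(cnt > m + 11)) && (forall u_1. (3*n <= 12 ==> (m <= 8 ==> 3*cnt + (1/2)*n >= m + 2*u_1 + 10))))))) && ((!(cnt > m + 11)) ==> (forall u_1. (3*n <= 12 ==> (m <= 8 ==> 3*cnt + (1/2)*n >= m + 2*u_1 + 10))))
So before the loop: (cnt > m + 11 ==> ((2*n < 3 ==> ((2*u < 21 ==> ((2*u < 21 ==> ((!(2*u < 21)) && (!(cnt > m + 11)) && (forall u_1. (3*u <= 39 ==> (m <= 8 ==> 3*cnt + (1/2)*u >= m + 2*u_1 + 29/2))))) && ((!(2*u < 21)) ==> ((!(cnt > m + 11)) && (forall u_1. (3*u <= 39 ==> (m <= 8 ==> 3*cnt + (1/2)*u >= m + 2*u_1 + 29/2))))))) && ((!(2*u < 21)) ==> ((!(cnt > m + 11)) && (forall u_1. (3*u <= 39 ==> (m <= 8 ==> 3*cnt + (1/2)*u >= m + 2*u_1 + 29/2))))))) && ((!(2*n < 3)) ==> ((!(cnt > m + 11)) && (forall u_1. (3*n <= 12 ==> (m <= 8 ==> 3*cnt + (1/2)*n >= m + 2*u_1 + 10))))))) && ((!(cnt > m + 11)) ==> (forall u_1. (3*n <= 12 ==> (m <= 8 ==> 3*cnt + (1/2)*n >= m + 2*u_1 + 10))))
Answer: WP = (cnt > m + 11 ==> ((2*n < 3 ==> ((2*u < 21 ==> ((2*u < 21 ==> ((!(2*u < 21)) && (!(cnt > m + 11)) && (forall u_1. (3*u <= 39 ==> (m <= 8 ==> 3*cnt + (1/2)*u >= m + 2*u_1 + 29/2))))) && ((!(2*u < 21)) ==> ((!(cnt > m + 11)) && (forall u_1. (3*u <= 39 ==> (m <= 8 ==> 3*cnt + (1/2)*u >= m + 2*u_1 + 29/2))))))) && ((!(2*u < 21)) ==> ((!(cnt > m + 11)) && (forall u_1. (3*u <= 39 ==> (m <= 8 ==> 3*cnt + (1/2)*u >= m + 2*u_1 + 29/2))))))) && ((!(2*n < 3)) ==> ((!(cnt > m + 11)) && (forall u_1. (3*n <= 12 ==> (m <= 8 ==> 3*cnt + (1/2)*n >= m + 2*u_1 + 10))))))) && ((!(cnt > m + 11)) ==> (forall u_1. (3*n <= 12 ==> (m <= 8 ==> 3*cnt + (1/2)*n >= m + 2*u_1 + 10))))


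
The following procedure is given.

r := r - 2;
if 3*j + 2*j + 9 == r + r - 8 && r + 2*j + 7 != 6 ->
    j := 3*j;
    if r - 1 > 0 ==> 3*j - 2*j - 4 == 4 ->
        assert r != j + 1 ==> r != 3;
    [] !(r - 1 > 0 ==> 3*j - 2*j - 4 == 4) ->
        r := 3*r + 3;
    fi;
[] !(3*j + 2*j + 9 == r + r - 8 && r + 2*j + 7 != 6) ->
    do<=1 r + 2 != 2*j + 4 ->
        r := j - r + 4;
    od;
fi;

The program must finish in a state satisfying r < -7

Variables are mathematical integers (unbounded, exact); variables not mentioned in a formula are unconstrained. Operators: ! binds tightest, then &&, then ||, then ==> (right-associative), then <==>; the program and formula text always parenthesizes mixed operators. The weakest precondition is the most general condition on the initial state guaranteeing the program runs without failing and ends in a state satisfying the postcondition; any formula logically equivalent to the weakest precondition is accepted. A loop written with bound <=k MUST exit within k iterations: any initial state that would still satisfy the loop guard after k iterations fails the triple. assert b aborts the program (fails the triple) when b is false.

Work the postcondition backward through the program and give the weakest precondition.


Working backward. After the program, r < -7 must hold.
Then branch requires ((r > 1 ==> 3*j == 8) ==> ((r != 3*j + 1 ==> r != 3) && r < -7)) && ((!(r > 1 ==> 3*j == 8)) ==> 3*r < -10); else branch requires (r != 2*j + 2 ==> ((!(j + r != 2)) && j < r - 11)) && ((!(r != 2*j + 2)) ==> r < -7).
Before the if: ((5*j == 2*r - 17 && 2*j + r != -1) ==> (((r > 1 ==> 3*j == 8) ==> ((r != 3*j + 1 ==> r != 3) && r < -7)) && ((!(r > 1 ==> 3*j == 8)) ==> 3*r < -10))) && ((!(5*j == 2*r - 17 && 2*j + r != -1)) ==> ((r != 2*j + 2 ==> ((!(j + r != 2)) && j < r - 11)) && ((!(r != 2*j + 2)) ==> r < -7)))
Before r := r - 2: ((5*j == 2*r - 21 && 2*j + r != 1) ==> (((r > 3 ==> 3*j == 8) ==> ((r != 3*j + 3 ==> r != 5) && r < -5)) && ((!(r > 3 ==> 3*j == 8)) ==> 3*r < -4))) && ((!(5*j == 2*r - 21 && 2*j + r != 1)) ==> ((r != 2*j + 4 ==> ((!(j + r != 4)) && j < r - 13)) && ((!(r != 2*j + 4)) ==> r < -5)))
Answer: WP = ((5*j == 2*r - 21 && 2*j + r != 1) ==> (((r > 3 ==> 3*j == 8) ==> ((r != 3*j + 3 ==> r != 5) && r < -5)) && ((!(r > 3 ==> 3*j == 8)) ==> 3*r < -4))) && ((!(5*j == 2*r - 21 && 2*j + r != 1)) ==> ((r != 2*j + 4 ==> ((!(j + r != 4)) && j < r - 13)) && ((!(r != 2*j + 4)) ==> r < -5)))


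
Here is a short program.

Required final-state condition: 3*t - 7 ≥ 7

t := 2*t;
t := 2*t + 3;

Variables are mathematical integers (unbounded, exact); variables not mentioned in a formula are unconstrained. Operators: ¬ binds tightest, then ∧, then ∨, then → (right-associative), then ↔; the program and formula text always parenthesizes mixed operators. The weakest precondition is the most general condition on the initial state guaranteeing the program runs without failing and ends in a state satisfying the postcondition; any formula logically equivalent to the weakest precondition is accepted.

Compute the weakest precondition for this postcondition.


Working backward. After the program, the postcondition 3*t - 7 ≥ 7 must hold; in canonical form it is 3*t ≥ 14.
Before t := 2*t + 3: 6*t ≥ 5
Before t := 2*t: 12*t ≥ 5
Answer: WP = 12*t ≥ 5


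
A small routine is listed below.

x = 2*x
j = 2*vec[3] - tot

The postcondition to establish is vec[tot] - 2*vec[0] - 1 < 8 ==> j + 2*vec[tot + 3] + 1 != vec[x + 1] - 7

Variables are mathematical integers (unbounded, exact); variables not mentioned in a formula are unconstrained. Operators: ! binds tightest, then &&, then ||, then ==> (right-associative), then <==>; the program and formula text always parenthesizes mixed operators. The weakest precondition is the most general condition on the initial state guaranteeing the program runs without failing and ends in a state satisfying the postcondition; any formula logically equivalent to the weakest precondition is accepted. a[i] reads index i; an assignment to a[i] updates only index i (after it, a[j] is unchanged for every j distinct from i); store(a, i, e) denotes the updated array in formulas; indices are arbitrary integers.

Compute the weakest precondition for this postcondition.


Working backward. After the program, the postcondition vec[tot] - 2*vec[0] - 1 < 8 ==> j + 2*vec[tot + 3] + 1 != vec[x + 1] - 7 must hold; in canonical form it is vec[tot] < 2*vec[0] + 9 ==> 2*vec[tot + 3] + j != vec[x + 1] - 8.
Before j := 2*vec[3] - tot: vec[tot] < 2*vec[0] + 9 ==> 2*vec[tot + 3] + 2*vec[3] != vec[x + 1] + tot - 8
Before x := 2*x: vec[tot] < 2*vec[0] + 9 ==> 2*vec[tot + 3] + 2*vec[3] != vec[2*x + 1] + tot - 8
Answer: WP = vec[tot] < 2*vec[0] + 9 ==> 2*vec[tot + 3] + 2*vec[3] != vec[2*x + 1] + tot - 8


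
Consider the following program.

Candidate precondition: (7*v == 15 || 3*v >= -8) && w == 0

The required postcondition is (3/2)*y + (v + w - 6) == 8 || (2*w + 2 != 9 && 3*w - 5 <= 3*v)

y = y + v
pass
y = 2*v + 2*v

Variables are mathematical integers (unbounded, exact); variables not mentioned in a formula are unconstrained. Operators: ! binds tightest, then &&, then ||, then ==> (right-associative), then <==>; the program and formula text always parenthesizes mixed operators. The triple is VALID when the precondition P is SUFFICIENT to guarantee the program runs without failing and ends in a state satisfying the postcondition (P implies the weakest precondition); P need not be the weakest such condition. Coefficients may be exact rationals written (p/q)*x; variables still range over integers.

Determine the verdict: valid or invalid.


Working backward. After the program, the postcondition (3/2)*y + (v + w - 6) == 8 || (2*w + 2 != 9 && 3*w - 5 <= 3*v) must hold; in canonical form it is v + w + (3/2)*y == 14 || (2*w != 7 && 3*w <= 3*v + 5).
Before y := 2*v + 2*v: 7*v + w == 14 || (2*w != 7 && 3*w <= 3*v + 5)
Before skip: 7*v + w == 14 || (2*w != 7 && 3*w <= 3*v + 5)
Before y := y + v: 7*v + w == 14 || (2*w != 7 && 3*w <= 3*v + 5)
The weakest precondition is 7*v + w == 14 || (2*w != 7 && 3*w <= 3*v + 5).
Check whether (7*v == 15 || 3*v >= -8) && w == 0 implies it.
Countermodel: at the initial state v = -2, w = 0, the precondition holds but the weakest precondition fails.
Answer: invalid


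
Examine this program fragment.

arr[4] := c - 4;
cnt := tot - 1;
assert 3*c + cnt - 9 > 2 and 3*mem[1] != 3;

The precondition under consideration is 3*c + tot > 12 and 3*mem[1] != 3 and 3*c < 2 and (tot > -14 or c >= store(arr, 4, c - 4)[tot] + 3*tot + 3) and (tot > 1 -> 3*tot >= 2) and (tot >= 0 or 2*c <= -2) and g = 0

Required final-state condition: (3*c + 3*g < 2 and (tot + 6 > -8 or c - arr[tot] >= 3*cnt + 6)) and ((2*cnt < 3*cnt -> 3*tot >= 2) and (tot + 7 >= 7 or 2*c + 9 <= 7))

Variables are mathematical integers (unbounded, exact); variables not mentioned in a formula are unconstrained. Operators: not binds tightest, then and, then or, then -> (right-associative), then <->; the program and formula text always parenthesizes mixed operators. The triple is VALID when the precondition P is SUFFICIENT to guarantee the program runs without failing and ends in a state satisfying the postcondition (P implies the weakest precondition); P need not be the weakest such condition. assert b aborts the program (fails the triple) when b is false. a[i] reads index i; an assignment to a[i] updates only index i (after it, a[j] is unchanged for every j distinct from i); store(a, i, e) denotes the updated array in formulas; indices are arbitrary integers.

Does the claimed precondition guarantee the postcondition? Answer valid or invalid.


Working backward. After the program, the postcondition (3*c + 3*g < 2 and (tot + 6 > -8 or c - arr[tot] >= 3*cnt + 6)) and ((2*cnt < 3*cnt -> 3*tot >= 2) and (tot + 7 >= 7 or 2*c + 9 <= 7)) must hold; in canonical form it is 3*c + 3*g < 2 and (tot > -14 or c >= arr[tot] + 3*cnt + 6) and (cnt > 0 -> 3*tot >= 2) and (tot >= 0 or 2*c <= -2).
Before assert 3*c + cnt - 9 > 2 and 3*mem[1] != 3: 3*c + cnt > 11 and 3*mem[1] != 3 and 3*c + 3*g < 2 and (tot > -14 or c >= arr[tot] + 3*cnt + 6) and (cnt > 0 -> 3*tot >= 2) and (tot >= 0 or 2*c <= -2)
Before cnt := tot - 1: 3*c + tot > 12 and 3*mem[1] != 3 and 3*c + 3*g < 2 and (tot > -14 or c >= arr[tot] + 3*tot + 3) and (tot > 1 -> 3*tot >= 2) and (tot >= 0 or 2*c <= -2)
Before arr[4] := c - 4: 3*c + tot > 12 and 3*mem[1] != 3 and 3*c + 3*g < 2 and (tot > -14 or c >= store(arr, 4, c - 4)[tot] + 3*tot + 3) and (tot > 1 -> 3*tot >= 2) and (tot >= 0 or 2*c <= -2)
The weakest precondition is 3*c + tot > 12 and 3*mem[1] != 3 and 3*c + 3*g < 2 and (tot > -14 or c >= store(arr, 4, c - 4)[tot] + 3*tot + 3) and (tot > 1 -> 3*tot >= 2) and (tot >= 0 or 2*c <= -2).
Check whether 3*c + tot > 12 and 3*mem[1] != 3 and 3*c < 2 and (tot > -14 or c >= store(arr, 4, c - 4)[tot] + 3*tot + 3) and (tot > 1 -> 3*tot >= 2) and (tot >= 0 or 2*c <= -2) and g = 0 implies it.
Every state satisfying the precondition satisfies the weakest precondition: the implication holds.
Answer: valid


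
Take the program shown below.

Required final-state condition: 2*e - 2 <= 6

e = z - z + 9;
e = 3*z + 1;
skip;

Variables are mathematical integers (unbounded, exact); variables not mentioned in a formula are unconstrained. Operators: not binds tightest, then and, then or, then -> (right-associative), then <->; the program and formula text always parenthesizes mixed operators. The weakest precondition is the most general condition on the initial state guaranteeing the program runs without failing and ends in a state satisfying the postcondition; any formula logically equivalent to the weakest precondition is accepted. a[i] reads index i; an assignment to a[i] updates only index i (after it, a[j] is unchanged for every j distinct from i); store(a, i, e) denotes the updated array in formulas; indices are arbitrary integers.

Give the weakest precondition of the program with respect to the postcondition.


Working backward. After the program, the postcondition 2*e - 2 <= 6 must hold; in canonical form it is 2*e <= 8.
Before skip: 2*e <= 8
Before e := 3*z + 1: 6*z <= 6
Before e := z - z + 9: 6*z <= 6
Answer: WP = 6*z <= 6


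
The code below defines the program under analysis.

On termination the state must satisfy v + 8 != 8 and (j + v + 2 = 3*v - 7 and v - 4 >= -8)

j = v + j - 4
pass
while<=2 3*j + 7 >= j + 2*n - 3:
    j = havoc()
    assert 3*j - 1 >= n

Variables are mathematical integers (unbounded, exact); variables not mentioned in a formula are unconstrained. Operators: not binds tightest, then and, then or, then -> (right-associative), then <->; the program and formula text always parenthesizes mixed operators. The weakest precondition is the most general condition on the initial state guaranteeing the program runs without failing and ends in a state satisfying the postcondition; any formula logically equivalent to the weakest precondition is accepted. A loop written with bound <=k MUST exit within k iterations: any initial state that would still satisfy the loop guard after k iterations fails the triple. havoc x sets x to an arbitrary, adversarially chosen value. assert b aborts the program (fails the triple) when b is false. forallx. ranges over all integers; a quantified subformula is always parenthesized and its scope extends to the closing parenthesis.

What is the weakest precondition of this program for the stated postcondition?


Working backward. After the program, the postcondition v + 8 != 8 and (j + v + 2 = 3*v - 7 and v - 4 >= -8) must hold; in canonical form it is v != 0 and j = 2*v - 9 and v >= -4.
Before the loop (bound <=2), unroll the exhaustion recursion (WP_0 = exit-now case; WP_j = one more guarded iteration, up to j = 2):
  WP_0: (not (2*j >= 2*n - 10)) and v != 0 and j = 2*v - 9 and v >= -4
  WP_1: (2*j >= 2*n - 10 -> (forall j_1. (3*j_1 >= n + 1 and (not (2*j_1 >= 2*n - 10)) and v != 0 and j_1 = 2*v - 9 and v >= -4))) and ((not (2*j >= 2*n - 10)) -> (v != 0 and j = 2*v - 9 and v >= -4))
  WP_2: (2*j >= 2*n - 10 -> (forall j_2. (3*j_2 >= n + 1 and (2*j_2 >= 2*n - 10 -> (forall j_1. (3*j_1 >= n + 1 and (not (2*j_1 >= 2*n - 10)) and v != 0 and j_1 = 2*v - 9 and v >= -4))) and ((not (2*j_2 >= 2*n - 10)) -> (v != 0 and j_2 = 2*v - 9 and v >= -4))))) and ((not (2*j >= 2*n - 10)) -> (v != 0 and j = 2*v - 9 and v >= -4))
So before the loop: (2*j >= 2*n - 10 -> (forall j_2. (3*j_2 >= n + 1 and (2*j_2 >= 2*n - 10 -> (forall j_1. (3*j_1 >= n + 1 and (not (2*j_1 >= 2*n - 10)) and v != 0 and j_1 = 2*v - 9 and v >= -4))) and ((not (2*j_2 >= 2*n - 10)) -> (v != 0 and j_2 = 2*v - 9 and v >= -4))))) and ((not (2*j >= 2*n - 10)) -> (v != 0 and j = 2*v - 9 and v >= -4))
Before skip: (2*j >= 2*n - 10 -> (forall j_2. (3*j_2 >= n + 1 and (2*j_2 >= 2*n - 10 -> (forall j_1. (3*j_1 >= n + 1 and (not (2*j_1 >= 2*n - 10)) and v != 0 and j_1 = 2*v - 9 and v >= -4))) and ((not (2*j_2 >= 2*n - 10)) -> (v != 0 and j_2 = 2*v - 9 and v >= -4))))) and ((not (2*j >= 2*n - 10)) -> (v != 0 and j = 2*v - 9 and v >= -4))
Before j := v + j - 4: (2*j + 2*v >= 2*n - 2 -> (forall j_2. (3*j_2 >= n + 1 and (2*j_2 >= 2*n - 10 -> (forall j_1. (3*j_1 >= n + 1 and (not (2*j_1 >= 2*n - 10)) and v != 0 and j_1 = 2*v - 9 and v >= -4))) and ((not (2*j_2 >= 2*n - 10)) -> (v != 0 and j_2 = 2*v - 9 and v >= -4))))) and ((not (2*j + 2*v >= 2*n - 2)) -> (v != 0 and j = v - 5 and v >= -4))
Answer: WP = (2*j + 2*v >= 2*n - 2 -> (forall j_2. (3*j_2 >= n + 1 and (2*j_2 >= 2*n - 10 -> (forall j_1. (3*j_1 >= n + 1 and (not (2*j_1 >= 2*n - 10)) and v != 0 and j_1 = 2*v - 9 and v >= -4))) and ((not (2*j_2 >= 2*n - 10)) -> (v != 0 and j_2 = 2*v - 9 and v >= -4))))) and ((not (2*j + 2*v >= 2*n - 2)) -> (v != 0 and j = v - 5 and v >= -4))
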